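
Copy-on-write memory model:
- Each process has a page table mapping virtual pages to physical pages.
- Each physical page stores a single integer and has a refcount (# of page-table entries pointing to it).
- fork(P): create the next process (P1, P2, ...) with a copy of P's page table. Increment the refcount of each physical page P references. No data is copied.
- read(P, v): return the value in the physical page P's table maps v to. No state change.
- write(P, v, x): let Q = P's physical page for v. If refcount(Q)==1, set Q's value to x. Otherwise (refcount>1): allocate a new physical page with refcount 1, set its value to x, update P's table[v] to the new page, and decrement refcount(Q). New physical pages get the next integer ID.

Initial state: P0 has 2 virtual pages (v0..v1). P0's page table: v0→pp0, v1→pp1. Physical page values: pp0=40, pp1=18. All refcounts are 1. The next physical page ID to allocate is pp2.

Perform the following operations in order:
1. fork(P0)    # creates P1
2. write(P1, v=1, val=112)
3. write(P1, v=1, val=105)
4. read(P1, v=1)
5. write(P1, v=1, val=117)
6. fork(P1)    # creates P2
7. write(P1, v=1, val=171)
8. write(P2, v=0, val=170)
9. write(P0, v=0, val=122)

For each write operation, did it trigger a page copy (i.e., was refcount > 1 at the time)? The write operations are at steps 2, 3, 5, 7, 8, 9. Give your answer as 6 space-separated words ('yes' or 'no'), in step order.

Op 1: fork(P0) -> P1. 2 ppages; refcounts: pp0:2 pp1:2
Op 2: write(P1, v1, 112). refcount(pp1)=2>1 -> COPY to pp2. 3 ppages; refcounts: pp0:2 pp1:1 pp2:1
Op 3: write(P1, v1, 105). refcount(pp2)=1 -> write in place. 3 ppages; refcounts: pp0:2 pp1:1 pp2:1
Op 4: read(P1, v1) -> 105. No state change.
Op 5: write(P1, v1, 117). refcount(pp2)=1 -> write in place. 3 ppages; refcounts: pp0:2 pp1:1 pp2:1
Op 6: fork(P1) -> P2. 3 ppages; refcounts: pp0:3 pp1:1 pp2:2
Op 7: write(P1, v1, 171). refcount(pp2)=2>1 -> COPY to pp3. 4 ppages; refcounts: pp0:3 pp1:1 pp2:1 pp3:1
Op 8: write(P2, v0, 170). refcount(pp0)=3>1 -> COPY to pp4. 5 ppages; refcounts: pp0:2 pp1:1 pp2:1 pp3:1 pp4:1
Op 9: write(P0, v0, 122). refcount(pp0)=2>1 -> COPY to pp5. 6 ppages; refcounts: pp0:1 pp1:1 pp2:1 pp3:1 pp4:1 pp5:1

yes no no yes yes yes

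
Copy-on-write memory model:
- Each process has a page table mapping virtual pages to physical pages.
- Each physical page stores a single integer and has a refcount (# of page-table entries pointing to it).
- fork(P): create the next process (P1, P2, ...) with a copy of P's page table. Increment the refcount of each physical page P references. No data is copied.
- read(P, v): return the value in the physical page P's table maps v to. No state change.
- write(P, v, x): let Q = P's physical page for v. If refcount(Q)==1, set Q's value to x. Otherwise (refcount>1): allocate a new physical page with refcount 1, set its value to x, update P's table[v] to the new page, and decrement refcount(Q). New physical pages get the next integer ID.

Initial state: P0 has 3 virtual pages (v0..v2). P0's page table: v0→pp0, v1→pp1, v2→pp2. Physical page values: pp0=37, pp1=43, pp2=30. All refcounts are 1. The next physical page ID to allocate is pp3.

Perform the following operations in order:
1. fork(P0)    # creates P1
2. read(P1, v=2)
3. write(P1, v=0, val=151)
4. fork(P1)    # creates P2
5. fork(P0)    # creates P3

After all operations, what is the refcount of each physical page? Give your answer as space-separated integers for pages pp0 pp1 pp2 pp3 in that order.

Answer: 2 4 4 2

Derivation:
Op 1: fork(P0) -> P1. 3 ppages; refcounts: pp0:2 pp1:2 pp2:2
Op 2: read(P1, v2) -> 30. No state change.
Op 3: write(P1, v0, 151). refcount(pp0)=2>1 -> COPY to pp3. 4 ppages; refcounts: pp0:1 pp1:2 pp2:2 pp3:1
Op 4: fork(P1) -> P2. 4 ppages; refcounts: pp0:1 pp1:3 pp2:3 pp3:2
Op 5: fork(P0) -> P3. 4 ppages; refcounts: pp0:2 pp1:4 pp2:4 pp3:2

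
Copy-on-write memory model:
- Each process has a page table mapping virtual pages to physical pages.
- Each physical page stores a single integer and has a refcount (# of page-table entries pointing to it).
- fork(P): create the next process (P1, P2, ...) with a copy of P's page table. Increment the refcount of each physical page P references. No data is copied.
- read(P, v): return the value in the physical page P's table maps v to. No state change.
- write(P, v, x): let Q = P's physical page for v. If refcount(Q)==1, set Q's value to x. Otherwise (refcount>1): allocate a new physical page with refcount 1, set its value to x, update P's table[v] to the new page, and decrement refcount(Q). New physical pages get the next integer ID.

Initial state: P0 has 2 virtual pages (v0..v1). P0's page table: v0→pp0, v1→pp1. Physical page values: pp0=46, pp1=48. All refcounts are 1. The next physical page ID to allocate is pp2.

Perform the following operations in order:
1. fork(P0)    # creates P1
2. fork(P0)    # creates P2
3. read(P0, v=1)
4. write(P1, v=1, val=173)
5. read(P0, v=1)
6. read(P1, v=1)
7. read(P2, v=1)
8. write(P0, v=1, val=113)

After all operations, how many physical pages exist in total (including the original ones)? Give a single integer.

Op 1: fork(P0) -> P1. 2 ppages; refcounts: pp0:2 pp1:2
Op 2: fork(P0) -> P2. 2 ppages; refcounts: pp0:3 pp1:3
Op 3: read(P0, v1) -> 48. No state change.
Op 4: write(P1, v1, 173). refcount(pp1)=3>1 -> COPY to pp2. 3 ppages; refcounts: pp0:3 pp1:2 pp2:1
Op 5: read(P0, v1) -> 48. No state change.
Op 6: read(P1, v1) -> 173. No state change.
Op 7: read(P2, v1) -> 48. No state change.
Op 8: write(P0, v1, 113). refcount(pp1)=2>1 -> COPY to pp3. 4 ppages; refcounts: pp0:3 pp1:1 pp2:1 pp3:1

Answer: 4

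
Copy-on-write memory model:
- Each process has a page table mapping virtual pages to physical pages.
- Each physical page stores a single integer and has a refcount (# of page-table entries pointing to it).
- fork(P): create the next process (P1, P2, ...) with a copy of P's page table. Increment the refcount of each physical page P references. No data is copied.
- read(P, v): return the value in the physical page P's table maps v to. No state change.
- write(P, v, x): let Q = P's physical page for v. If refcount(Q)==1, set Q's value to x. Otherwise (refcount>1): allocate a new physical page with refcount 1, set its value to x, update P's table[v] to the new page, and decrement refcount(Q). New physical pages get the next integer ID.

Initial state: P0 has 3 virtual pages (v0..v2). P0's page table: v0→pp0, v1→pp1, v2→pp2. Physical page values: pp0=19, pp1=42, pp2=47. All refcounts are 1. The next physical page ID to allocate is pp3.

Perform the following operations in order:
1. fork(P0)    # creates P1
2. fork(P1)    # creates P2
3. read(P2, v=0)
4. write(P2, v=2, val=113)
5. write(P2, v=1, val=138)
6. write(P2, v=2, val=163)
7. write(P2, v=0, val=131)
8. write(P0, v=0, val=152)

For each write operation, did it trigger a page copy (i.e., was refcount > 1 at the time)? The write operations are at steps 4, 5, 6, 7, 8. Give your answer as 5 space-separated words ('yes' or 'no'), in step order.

Op 1: fork(P0) -> P1. 3 ppages; refcounts: pp0:2 pp1:2 pp2:2
Op 2: fork(P1) -> P2. 3 ppages; refcounts: pp0:3 pp1:3 pp2:3
Op 3: read(P2, v0) -> 19. No state change.
Op 4: write(P2, v2, 113). refcount(pp2)=3>1 -> COPY to pp3. 4 ppages; refcounts: pp0:3 pp1:3 pp2:2 pp3:1
Op 5: write(P2, v1, 138). refcount(pp1)=3>1 -> COPY to pp4. 5 ppages; refcounts: pp0:3 pp1:2 pp2:2 pp3:1 pp4:1
Op 6: write(P2, v2, 163). refcount(pp3)=1 -> write in place. 5 ppages; refcounts: pp0:3 pp1:2 pp2:2 pp3:1 pp4:1
Op 7: write(P2, v0, 131). refcount(pp0)=3>1 -> COPY to pp5. 6 ppages; refcounts: pp0:2 pp1:2 pp2:2 pp3:1 pp4:1 pp5:1
Op 8: write(P0, v0, 152). refcount(pp0)=2>1 -> COPY to pp6. 7 ppages; refcounts: pp0:1 pp1:2 pp2:2 pp3:1 pp4:1 pp5:1 pp6:1

yes yes no yes yes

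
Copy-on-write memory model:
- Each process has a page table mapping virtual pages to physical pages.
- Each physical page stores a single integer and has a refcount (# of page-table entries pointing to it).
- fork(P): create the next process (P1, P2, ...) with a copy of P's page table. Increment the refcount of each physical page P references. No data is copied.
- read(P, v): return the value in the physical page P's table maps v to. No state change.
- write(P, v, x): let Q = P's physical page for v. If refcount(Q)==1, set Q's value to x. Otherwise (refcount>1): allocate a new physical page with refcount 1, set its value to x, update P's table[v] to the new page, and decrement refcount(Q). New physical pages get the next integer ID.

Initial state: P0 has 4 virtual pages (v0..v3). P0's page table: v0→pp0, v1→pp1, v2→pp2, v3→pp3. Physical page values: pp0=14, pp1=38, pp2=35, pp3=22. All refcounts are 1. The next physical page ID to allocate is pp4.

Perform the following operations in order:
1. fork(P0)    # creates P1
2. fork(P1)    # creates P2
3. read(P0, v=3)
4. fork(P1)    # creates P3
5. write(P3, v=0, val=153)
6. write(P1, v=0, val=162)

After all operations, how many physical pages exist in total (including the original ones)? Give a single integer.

Op 1: fork(P0) -> P1. 4 ppages; refcounts: pp0:2 pp1:2 pp2:2 pp3:2
Op 2: fork(P1) -> P2. 4 ppages; refcounts: pp0:3 pp1:3 pp2:3 pp3:3
Op 3: read(P0, v3) -> 22. No state change.
Op 4: fork(P1) -> P3. 4 ppages; refcounts: pp0:4 pp1:4 pp2:4 pp3:4
Op 5: write(P3, v0, 153). refcount(pp0)=4>1 -> COPY to pp4. 5 ppages; refcounts: pp0:3 pp1:4 pp2:4 pp3:4 pp4:1
Op 6: write(P1, v0, 162). refcount(pp0)=3>1 -> COPY to pp5. 6 ppages; refcounts: pp0:2 pp1:4 pp2:4 pp3:4 pp4:1 pp5:1

Answer: 6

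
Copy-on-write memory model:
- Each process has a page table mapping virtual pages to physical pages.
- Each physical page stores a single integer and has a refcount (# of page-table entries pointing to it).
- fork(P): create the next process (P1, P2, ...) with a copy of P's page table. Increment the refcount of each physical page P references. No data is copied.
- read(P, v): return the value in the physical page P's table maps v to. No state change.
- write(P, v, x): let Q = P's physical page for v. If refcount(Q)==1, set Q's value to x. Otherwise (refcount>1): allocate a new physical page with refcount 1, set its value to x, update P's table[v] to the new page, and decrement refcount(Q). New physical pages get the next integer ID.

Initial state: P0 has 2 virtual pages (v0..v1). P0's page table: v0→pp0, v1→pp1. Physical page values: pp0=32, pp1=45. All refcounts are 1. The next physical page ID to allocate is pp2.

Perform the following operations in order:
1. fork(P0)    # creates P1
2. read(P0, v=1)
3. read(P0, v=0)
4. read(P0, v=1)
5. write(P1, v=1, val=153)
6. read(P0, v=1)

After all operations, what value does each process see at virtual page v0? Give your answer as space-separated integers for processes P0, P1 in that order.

Answer: 32 32

Derivation:
Op 1: fork(P0) -> P1. 2 ppages; refcounts: pp0:2 pp1:2
Op 2: read(P0, v1) -> 45. No state change.
Op 3: read(P0, v0) -> 32. No state change.
Op 4: read(P0, v1) -> 45. No state change.
Op 5: write(P1, v1, 153). refcount(pp1)=2>1 -> COPY to pp2. 3 ppages; refcounts: pp0:2 pp1:1 pp2:1
Op 6: read(P0, v1) -> 45. No state change.
P0: v0 -> pp0 = 32
P1: v0 -> pp0 = 32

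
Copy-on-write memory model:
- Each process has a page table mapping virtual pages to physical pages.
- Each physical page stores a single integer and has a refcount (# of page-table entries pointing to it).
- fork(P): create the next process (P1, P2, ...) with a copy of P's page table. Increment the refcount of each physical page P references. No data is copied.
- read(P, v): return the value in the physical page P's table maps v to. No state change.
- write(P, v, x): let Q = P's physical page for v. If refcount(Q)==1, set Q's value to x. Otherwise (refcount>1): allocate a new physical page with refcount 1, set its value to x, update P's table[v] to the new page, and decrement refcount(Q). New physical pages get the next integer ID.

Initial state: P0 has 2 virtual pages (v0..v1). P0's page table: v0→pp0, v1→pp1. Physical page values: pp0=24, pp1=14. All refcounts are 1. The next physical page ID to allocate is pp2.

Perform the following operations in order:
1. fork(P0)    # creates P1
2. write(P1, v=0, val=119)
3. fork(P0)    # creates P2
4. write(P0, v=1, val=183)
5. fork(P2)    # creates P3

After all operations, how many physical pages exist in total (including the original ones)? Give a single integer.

Answer: 4

Derivation:
Op 1: fork(P0) -> P1. 2 ppages; refcounts: pp0:2 pp1:2
Op 2: write(P1, v0, 119). refcount(pp0)=2>1 -> COPY to pp2. 3 ppages; refcounts: pp0:1 pp1:2 pp2:1
Op 3: fork(P0) -> P2. 3 ppages; refcounts: pp0:2 pp1:3 pp2:1
Op 4: write(P0, v1, 183). refcount(pp1)=3>1 -> COPY to pp3. 4 ppages; refcounts: pp0:2 pp1:2 pp2:1 pp3:1
Op 5: fork(P2) -> P3. 4 ppages; refcounts: pp0:3 pp1:3 pp2:1 pp3:1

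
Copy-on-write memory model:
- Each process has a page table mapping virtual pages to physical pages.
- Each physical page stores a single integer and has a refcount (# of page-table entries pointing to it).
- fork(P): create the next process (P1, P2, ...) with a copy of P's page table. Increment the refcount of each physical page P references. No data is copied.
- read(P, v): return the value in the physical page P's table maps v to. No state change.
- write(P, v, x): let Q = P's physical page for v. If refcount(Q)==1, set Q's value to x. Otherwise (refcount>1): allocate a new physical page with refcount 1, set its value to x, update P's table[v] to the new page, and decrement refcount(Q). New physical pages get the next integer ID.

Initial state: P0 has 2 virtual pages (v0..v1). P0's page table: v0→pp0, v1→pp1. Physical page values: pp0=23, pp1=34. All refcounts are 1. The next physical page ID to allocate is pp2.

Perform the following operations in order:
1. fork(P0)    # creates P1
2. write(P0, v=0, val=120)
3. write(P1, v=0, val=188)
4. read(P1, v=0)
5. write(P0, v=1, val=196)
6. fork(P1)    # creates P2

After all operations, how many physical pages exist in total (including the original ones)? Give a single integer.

Op 1: fork(P0) -> P1. 2 ppages; refcounts: pp0:2 pp1:2
Op 2: write(P0, v0, 120). refcount(pp0)=2>1 -> COPY to pp2. 3 ppages; refcounts: pp0:1 pp1:2 pp2:1
Op 3: write(P1, v0, 188). refcount(pp0)=1 -> write in place. 3 ppages; refcounts: pp0:1 pp1:2 pp2:1
Op 4: read(P1, v0) -> 188. No state change.
Op 5: write(P0, v1, 196). refcount(pp1)=2>1 -> COPY to pp3. 4 ppages; refcounts: pp0:1 pp1:1 pp2:1 pp3:1
Op 6: fork(P1) -> P2. 4 ppages; refcounts: pp0:2 pp1:2 pp2:1 pp3:1

Answer: 4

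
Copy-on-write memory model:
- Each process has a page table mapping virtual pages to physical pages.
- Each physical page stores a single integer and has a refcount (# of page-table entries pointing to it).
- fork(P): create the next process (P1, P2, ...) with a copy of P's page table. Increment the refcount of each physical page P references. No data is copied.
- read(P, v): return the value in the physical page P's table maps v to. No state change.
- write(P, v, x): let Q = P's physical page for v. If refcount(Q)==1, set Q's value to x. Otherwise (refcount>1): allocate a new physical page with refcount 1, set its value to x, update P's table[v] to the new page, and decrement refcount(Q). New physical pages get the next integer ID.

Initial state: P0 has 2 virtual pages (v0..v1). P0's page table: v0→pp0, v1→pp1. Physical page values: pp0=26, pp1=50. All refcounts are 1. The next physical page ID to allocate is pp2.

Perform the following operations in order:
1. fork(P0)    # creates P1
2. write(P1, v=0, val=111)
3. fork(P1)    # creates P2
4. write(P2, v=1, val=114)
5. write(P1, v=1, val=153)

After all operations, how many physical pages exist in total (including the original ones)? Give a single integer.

Op 1: fork(P0) -> P1. 2 ppages; refcounts: pp0:2 pp1:2
Op 2: write(P1, v0, 111). refcount(pp0)=2>1 -> COPY to pp2. 3 ppages; refcounts: pp0:1 pp1:2 pp2:1
Op 3: fork(P1) -> P2. 3 ppages; refcounts: pp0:1 pp1:3 pp2:2
Op 4: write(P2, v1, 114). refcount(pp1)=3>1 -> COPY to pp3. 4 ppages; refcounts: pp0:1 pp1:2 pp2:2 pp3:1
Op 5: write(P1, v1, 153). refcount(pp1)=2>1 -> COPY to pp4. 5 ppages; refcounts: pp0:1 pp1:1 pp2:2 pp3:1 pp4:1

Answer: 5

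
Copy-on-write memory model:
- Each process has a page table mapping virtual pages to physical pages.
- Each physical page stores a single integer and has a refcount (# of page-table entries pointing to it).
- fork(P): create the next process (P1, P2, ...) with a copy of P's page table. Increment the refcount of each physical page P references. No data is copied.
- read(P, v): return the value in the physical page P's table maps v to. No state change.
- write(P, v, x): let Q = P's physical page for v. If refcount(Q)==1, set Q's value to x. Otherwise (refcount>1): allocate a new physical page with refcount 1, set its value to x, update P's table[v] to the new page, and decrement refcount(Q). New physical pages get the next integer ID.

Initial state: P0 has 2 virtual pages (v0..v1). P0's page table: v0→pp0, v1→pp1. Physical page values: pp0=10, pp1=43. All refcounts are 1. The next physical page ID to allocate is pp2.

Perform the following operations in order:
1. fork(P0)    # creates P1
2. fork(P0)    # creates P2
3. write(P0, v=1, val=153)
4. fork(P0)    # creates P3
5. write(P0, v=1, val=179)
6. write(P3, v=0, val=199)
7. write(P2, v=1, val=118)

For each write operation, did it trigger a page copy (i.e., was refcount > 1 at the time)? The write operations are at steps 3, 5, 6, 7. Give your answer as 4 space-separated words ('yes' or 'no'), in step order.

Op 1: fork(P0) -> P1. 2 ppages; refcounts: pp0:2 pp1:2
Op 2: fork(P0) -> P2. 2 ppages; refcounts: pp0:3 pp1:3
Op 3: write(P0, v1, 153). refcount(pp1)=3>1 -> COPY to pp2. 3 ppages; refcounts: pp0:3 pp1:2 pp2:1
Op 4: fork(P0) -> P3. 3 ppages; refcounts: pp0:4 pp1:2 pp2:2
Op 5: write(P0, v1, 179). refcount(pp2)=2>1 -> COPY to pp3. 4 ppages; refcounts: pp0:4 pp1:2 pp2:1 pp3:1
Op 6: write(P3, v0, 199). refcount(pp0)=4>1 -> COPY to pp4. 5 ppages; refcounts: pp0:3 pp1:2 pp2:1 pp3:1 pp4:1
Op 7: write(P2, v1, 118). refcount(pp1)=2>1 -> COPY to pp5. 6 ppages; refcounts: pp0:3 pp1:1 pp2:1 pp3:1 pp4:1 pp5:1

yes yes yes yes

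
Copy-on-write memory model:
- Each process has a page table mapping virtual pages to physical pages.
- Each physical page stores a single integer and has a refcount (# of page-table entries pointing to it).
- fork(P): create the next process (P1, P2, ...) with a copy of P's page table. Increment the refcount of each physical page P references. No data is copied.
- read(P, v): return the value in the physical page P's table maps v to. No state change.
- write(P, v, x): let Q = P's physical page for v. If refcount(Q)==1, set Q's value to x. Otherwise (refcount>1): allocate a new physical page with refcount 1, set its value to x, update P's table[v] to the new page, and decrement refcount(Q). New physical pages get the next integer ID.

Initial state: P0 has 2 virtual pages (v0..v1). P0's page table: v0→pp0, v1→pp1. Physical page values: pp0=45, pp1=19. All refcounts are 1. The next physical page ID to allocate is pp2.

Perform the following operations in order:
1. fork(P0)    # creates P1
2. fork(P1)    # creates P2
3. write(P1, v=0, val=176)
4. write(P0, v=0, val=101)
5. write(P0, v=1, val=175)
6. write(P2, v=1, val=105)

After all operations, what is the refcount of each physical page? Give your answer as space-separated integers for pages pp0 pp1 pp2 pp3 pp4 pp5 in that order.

Answer: 1 1 1 1 1 1

Derivation:
Op 1: fork(P0) -> P1. 2 ppages; refcounts: pp0:2 pp1:2
Op 2: fork(P1) -> P2. 2 ppages; refcounts: pp0:3 pp1:3
Op 3: write(P1, v0, 176). refcount(pp0)=3>1 -> COPY to pp2. 3 ppages; refcounts: pp0:2 pp1:3 pp2:1
Op 4: write(P0, v0, 101). refcount(pp0)=2>1 -> COPY to pp3. 4 ppages; refcounts: pp0:1 pp1:3 pp2:1 pp3:1
Op 5: write(P0, v1, 175). refcount(pp1)=3>1 -> COPY to pp4. 5 ppages; refcounts: pp0:1 pp1:2 pp2:1 pp3:1 pp4:1
Op 6: write(P2, v1, 105). refcount(pp1)=2>1 -> COPY to pp5. 6 ppages; refcounts: pp0:1 pp1:1 pp2:1 pp3:1 pp4:1 pp5:1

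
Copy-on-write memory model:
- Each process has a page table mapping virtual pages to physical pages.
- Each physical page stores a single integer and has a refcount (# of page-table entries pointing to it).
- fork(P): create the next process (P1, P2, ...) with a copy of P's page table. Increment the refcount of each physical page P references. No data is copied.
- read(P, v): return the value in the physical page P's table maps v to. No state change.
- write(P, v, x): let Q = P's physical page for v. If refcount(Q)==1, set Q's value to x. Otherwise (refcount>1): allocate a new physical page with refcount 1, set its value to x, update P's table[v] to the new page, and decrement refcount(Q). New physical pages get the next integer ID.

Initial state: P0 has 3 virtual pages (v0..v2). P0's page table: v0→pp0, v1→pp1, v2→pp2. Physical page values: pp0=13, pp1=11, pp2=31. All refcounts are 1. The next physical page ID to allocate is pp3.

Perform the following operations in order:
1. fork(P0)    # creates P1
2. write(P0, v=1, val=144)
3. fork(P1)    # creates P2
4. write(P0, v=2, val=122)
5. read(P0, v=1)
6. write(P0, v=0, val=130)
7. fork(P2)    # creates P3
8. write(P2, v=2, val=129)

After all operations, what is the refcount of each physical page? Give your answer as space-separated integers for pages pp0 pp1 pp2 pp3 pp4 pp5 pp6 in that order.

Op 1: fork(P0) -> P1. 3 ppages; refcounts: pp0:2 pp1:2 pp2:2
Op 2: write(P0, v1, 144). refcount(pp1)=2>1 -> COPY to pp3. 4 ppages; refcounts: pp0:2 pp1:1 pp2:2 pp3:1
Op 3: fork(P1) -> P2. 4 ppages; refcounts: pp0:3 pp1:2 pp2:3 pp3:1
Op 4: write(P0, v2, 122). refcount(pp2)=3>1 -> COPY to pp4. 5 ppages; refcounts: pp0:3 pp1:2 pp2:2 pp3:1 pp4:1
Op 5: read(P0, v1) -> 144. No state change.
Op 6: write(P0, v0, 130). refcount(pp0)=3>1 -> COPY to pp5. 6 ppages; refcounts: pp0:2 pp1:2 pp2:2 pp3:1 pp4:1 pp5:1
Op 7: fork(P2) -> P3. 6 ppages; refcounts: pp0:3 pp1:3 pp2:3 pp3:1 pp4:1 pp5:1
Op 8: write(P2, v2, 129). refcount(pp2)=3>1 -> COPY to pp6. 7 ppages; refcounts: pp0:3 pp1:3 pp2:2 pp3:1 pp4:1 pp5:1 pp6:1

Answer: 3 3 2 1 1 1 1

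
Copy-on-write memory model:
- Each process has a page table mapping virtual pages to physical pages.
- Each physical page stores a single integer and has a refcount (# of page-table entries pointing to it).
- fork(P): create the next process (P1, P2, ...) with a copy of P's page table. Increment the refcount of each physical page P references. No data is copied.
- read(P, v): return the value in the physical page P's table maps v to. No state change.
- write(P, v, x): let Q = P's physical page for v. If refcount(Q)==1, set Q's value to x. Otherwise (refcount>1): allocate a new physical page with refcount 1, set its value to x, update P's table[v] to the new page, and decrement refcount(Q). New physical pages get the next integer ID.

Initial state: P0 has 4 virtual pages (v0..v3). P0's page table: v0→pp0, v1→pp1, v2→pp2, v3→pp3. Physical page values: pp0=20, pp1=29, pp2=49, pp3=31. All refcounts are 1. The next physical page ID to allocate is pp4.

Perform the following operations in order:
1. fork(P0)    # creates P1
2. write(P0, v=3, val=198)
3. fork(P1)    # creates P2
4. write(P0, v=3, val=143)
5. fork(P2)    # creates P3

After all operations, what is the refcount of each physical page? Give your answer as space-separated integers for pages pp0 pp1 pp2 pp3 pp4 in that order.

Answer: 4 4 4 3 1

Derivation:
Op 1: fork(P0) -> P1. 4 ppages; refcounts: pp0:2 pp1:2 pp2:2 pp3:2
Op 2: write(P0, v3, 198). refcount(pp3)=2>1 -> COPY to pp4. 5 ppages; refcounts: pp0:2 pp1:2 pp2:2 pp3:1 pp4:1
Op 3: fork(P1) -> P2. 5 ppages; refcounts: pp0:3 pp1:3 pp2:3 pp3:2 pp4:1
Op 4: write(P0, v3, 143). refcount(pp4)=1 -> write in place. 5 ppages; refcounts: pp0:3 pp1:3 pp2:3 pp3:2 pp4:1
Op 5: fork(P2) -> P3. 5 ppages; refcounts: pp0:4 pp1:4 pp2:4 pp3:3 pp4:1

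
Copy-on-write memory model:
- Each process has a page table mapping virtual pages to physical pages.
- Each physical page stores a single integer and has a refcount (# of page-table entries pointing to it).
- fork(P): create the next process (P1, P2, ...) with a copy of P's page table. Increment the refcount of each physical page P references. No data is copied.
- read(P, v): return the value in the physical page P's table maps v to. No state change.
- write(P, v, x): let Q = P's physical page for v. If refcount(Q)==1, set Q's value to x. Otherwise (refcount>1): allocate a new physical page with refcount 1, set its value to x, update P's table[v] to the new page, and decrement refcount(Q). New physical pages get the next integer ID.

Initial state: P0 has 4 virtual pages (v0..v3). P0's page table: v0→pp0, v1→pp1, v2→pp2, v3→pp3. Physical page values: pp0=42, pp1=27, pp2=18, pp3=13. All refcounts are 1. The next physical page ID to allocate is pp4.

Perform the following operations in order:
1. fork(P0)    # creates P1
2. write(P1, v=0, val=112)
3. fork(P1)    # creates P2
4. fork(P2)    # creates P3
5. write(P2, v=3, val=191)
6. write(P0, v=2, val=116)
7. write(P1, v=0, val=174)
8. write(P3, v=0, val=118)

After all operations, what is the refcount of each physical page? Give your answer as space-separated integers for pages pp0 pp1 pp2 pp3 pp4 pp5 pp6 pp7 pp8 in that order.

Answer: 1 4 3 3 1 1 1 1 1

Derivation:
Op 1: fork(P0) -> P1. 4 ppages; refcounts: pp0:2 pp1:2 pp2:2 pp3:2
Op 2: write(P1, v0, 112). refcount(pp0)=2>1 -> COPY to pp4. 5 ppages; refcounts: pp0:1 pp1:2 pp2:2 pp3:2 pp4:1
Op 3: fork(P1) -> P2. 5 ppages; refcounts: pp0:1 pp1:3 pp2:3 pp3:3 pp4:2
Op 4: fork(P2) -> P3. 5 ppages; refcounts: pp0:1 pp1:4 pp2:4 pp3:4 pp4:3
Op 5: write(P2, v3, 191). refcount(pp3)=4>1 -> COPY to pp5. 6 ppages; refcounts: pp0:1 pp1:4 pp2:4 pp3:3 pp4:3 pp5:1
Op 6: write(P0, v2, 116). refcount(pp2)=4>1 -> COPY to pp6. 7 ppages; refcounts: pp0:1 pp1:4 pp2:3 pp3:3 pp4:3 pp5:1 pp6:1
Op 7: write(P1, v0, 174). refcount(pp4)=3>1 -> COPY to pp7. 8 ppages; refcounts: pp0:1 pp1:4 pp2:3 pp3:3 pp4:2 pp5:1 pp6:1 pp7:1
Op 8: write(P3, v0, 118). refcount(pp4)=2>1 -> COPY to pp8. 9 ppages; refcounts: pp0:1 pp1:4 pp2:3 pp3:3 pp4:1 pp5:1 pp6:1 pp7:1 pp8:1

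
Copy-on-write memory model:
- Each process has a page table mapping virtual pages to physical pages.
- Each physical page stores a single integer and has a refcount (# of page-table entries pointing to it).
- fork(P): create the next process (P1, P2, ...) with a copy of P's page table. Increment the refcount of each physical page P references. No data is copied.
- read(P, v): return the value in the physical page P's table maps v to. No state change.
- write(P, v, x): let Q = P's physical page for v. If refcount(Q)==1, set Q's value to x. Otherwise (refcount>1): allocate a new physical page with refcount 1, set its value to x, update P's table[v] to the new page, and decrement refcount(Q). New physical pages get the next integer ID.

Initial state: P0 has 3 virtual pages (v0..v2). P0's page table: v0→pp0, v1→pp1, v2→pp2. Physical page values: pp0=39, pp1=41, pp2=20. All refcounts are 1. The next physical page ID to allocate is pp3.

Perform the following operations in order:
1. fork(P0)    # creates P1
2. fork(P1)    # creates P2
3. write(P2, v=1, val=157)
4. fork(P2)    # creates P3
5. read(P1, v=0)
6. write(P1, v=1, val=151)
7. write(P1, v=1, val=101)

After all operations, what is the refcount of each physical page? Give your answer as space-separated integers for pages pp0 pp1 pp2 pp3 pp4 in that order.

Op 1: fork(P0) -> P1. 3 ppages; refcounts: pp0:2 pp1:2 pp2:2
Op 2: fork(P1) -> P2. 3 ppages; refcounts: pp0:3 pp1:3 pp2:3
Op 3: write(P2, v1, 157). refcount(pp1)=3>1 -> COPY to pp3. 4 ppages; refcounts: pp0:3 pp1:2 pp2:3 pp3:1
Op 4: fork(P2) -> P3. 4 ppages; refcounts: pp0:4 pp1:2 pp2:4 pp3:2
Op 5: read(P1, v0) -> 39. No state change.
Op 6: write(P1, v1, 151). refcount(pp1)=2>1 -> COPY to pp4. 5 ppages; refcounts: pp0:4 pp1:1 pp2:4 pp3:2 pp4:1
Op 7: write(P1, v1, 101). refcount(pp4)=1 -> write in place. 5 ppages; refcounts: pp0:4 pp1:1 pp2:4 pp3:2 pp4:1

Answer: 4 1 4 2 1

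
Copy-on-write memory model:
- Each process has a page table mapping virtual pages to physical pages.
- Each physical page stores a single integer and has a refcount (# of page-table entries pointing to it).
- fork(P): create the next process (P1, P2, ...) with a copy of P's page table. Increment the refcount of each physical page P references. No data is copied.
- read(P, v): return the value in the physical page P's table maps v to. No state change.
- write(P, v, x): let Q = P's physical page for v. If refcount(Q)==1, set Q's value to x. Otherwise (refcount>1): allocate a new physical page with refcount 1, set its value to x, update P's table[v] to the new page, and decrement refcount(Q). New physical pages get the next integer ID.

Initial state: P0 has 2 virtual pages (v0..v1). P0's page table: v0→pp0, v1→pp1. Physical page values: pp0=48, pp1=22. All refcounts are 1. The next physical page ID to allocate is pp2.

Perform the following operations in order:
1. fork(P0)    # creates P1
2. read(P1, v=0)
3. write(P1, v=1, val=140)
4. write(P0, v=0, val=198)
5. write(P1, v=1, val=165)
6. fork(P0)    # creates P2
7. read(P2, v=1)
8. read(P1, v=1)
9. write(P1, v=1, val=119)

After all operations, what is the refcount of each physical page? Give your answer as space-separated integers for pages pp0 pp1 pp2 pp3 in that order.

Op 1: fork(P0) -> P1. 2 ppages; refcounts: pp0:2 pp1:2
Op 2: read(P1, v0) -> 48. No state change.
Op 3: write(P1, v1, 140). refcount(pp1)=2>1 -> COPY to pp2. 3 ppages; refcounts: pp0:2 pp1:1 pp2:1
Op 4: write(P0, v0, 198). refcount(pp0)=2>1 -> COPY to pp3. 4 ppages; refcounts: pp0:1 pp1:1 pp2:1 pp3:1
Op 5: write(P1, v1, 165). refcount(pp2)=1 -> write in place. 4 ppages; refcounts: pp0:1 pp1:1 pp2:1 pp3:1
Op 6: fork(P0) -> P2. 4 ppages; refcounts: pp0:1 pp1:2 pp2:1 pp3:2
Op 7: read(P2, v1) -> 22. No state change.
Op 8: read(P1, v1) -> 165. No state change.
Op 9: write(P1, v1, 119). refcount(pp2)=1 -> write in place. 4 ppages; refcounts: pp0:1 pp1:2 pp2:1 pp3:2

Answer: 1 2 1 2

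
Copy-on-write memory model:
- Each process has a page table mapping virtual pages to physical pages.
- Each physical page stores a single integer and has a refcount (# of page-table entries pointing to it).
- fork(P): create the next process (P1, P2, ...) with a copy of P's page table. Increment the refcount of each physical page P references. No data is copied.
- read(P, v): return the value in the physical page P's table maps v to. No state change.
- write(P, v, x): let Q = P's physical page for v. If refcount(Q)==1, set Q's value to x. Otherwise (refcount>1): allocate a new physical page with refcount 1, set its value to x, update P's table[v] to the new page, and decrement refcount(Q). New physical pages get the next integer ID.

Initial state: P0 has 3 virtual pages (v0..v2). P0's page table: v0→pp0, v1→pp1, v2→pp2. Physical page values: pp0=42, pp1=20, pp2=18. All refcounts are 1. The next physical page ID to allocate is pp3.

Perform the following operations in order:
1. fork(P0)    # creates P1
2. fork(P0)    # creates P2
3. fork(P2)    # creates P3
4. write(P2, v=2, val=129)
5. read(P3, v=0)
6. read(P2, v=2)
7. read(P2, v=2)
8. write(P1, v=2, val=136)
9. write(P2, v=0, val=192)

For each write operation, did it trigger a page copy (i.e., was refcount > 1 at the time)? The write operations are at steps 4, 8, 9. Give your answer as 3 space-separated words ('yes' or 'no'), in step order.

Op 1: fork(P0) -> P1. 3 ppages; refcounts: pp0:2 pp1:2 pp2:2
Op 2: fork(P0) -> P2. 3 ppages; refcounts: pp0:3 pp1:3 pp2:3
Op 3: fork(P2) -> P3. 3 ppages; refcounts: pp0:4 pp1:4 pp2:4
Op 4: write(P2, v2, 129). refcount(pp2)=4>1 -> COPY to pp3. 4 ppages; refcounts: pp0:4 pp1:4 pp2:3 pp3:1
Op 5: read(P3, v0) -> 42. No state change.
Op 6: read(P2, v2) -> 129. No state change.
Op 7: read(P2, v2) -> 129. No state change.
Op 8: write(P1, v2, 136). refcount(pp2)=3>1 -> COPY to pp4. 5 ppages; refcounts: pp0:4 pp1:4 pp2:2 pp3:1 pp4:1
Op 9: write(P2, v0, 192). refcount(pp0)=4>1 -> COPY to pp5. 6 ppages; refcounts: pp0:3 pp1:4 pp2:2 pp3:1 pp4:1 pp5:1

yes yes yes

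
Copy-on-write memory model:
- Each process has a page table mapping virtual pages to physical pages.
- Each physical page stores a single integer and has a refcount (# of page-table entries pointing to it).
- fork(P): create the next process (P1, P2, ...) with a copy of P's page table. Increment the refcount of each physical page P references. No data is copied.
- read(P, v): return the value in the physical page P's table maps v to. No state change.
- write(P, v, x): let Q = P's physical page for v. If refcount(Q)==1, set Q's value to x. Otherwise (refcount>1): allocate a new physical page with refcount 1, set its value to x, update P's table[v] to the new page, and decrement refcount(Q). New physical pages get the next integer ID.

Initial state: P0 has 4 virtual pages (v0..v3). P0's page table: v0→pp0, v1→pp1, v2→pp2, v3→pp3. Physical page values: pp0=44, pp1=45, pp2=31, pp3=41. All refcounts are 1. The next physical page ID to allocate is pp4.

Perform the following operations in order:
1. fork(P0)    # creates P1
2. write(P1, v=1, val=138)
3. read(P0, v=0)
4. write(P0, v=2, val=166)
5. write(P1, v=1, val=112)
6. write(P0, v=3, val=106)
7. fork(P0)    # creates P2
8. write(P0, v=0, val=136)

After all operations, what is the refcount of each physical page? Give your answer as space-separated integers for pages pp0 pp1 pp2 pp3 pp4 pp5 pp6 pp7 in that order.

Op 1: fork(P0) -> P1. 4 ppages; refcounts: pp0:2 pp1:2 pp2:2 pp3:2
Op 2: write(P1, v1, 138). refcount(pp1)=2>1 -> COPY to pp4. 5 ppages; refcounts: pp0:2 pp1:1 pp2:2 pp3:2 pp4:1
Op 3: read(P0, v0) -> 44. No state change.
Op 4: write(P0, v2, 166). refcount(pp2)=2>1 -> COPY to pp5. 6 ppages; refcounts: pp0:2 pp1:1 pp2:1 pp3:2 pp4:1 pp5:1
Op 5: write(P1, v1, 112). refcount(pp4)=1 -> write in place. 6 ppages; refcounts: pp0:2 pp1:1 pp2:1 pp3:2 pp4:1 pp5:1
Op 6: write(P0, v3, 106). refcount(pp3)=2>1 -> COPY to pp6. 7 ppages; refcounts: pp0:2 pp1:1 pp2:1 pp3:1 pp4:1 pp5:1 pp6:1
Op 7: fork(P0) -> P2. 7 ppages; refcounts: pp0:3 pp1:2 pp2:1 pp3:1 pp4:1 pp5:2 pp6:2
Op 8: write(P0, v0, 136). refcount(pp0)=3>1 -> COPY to pp7. 8 ppages; refcounts: pp0:2 pp1:2 pp2:1 pp3:1 pp4:1 pp5:2 pp6:2 pp7:1

Answer: 2 2 1 1 1 2 2 1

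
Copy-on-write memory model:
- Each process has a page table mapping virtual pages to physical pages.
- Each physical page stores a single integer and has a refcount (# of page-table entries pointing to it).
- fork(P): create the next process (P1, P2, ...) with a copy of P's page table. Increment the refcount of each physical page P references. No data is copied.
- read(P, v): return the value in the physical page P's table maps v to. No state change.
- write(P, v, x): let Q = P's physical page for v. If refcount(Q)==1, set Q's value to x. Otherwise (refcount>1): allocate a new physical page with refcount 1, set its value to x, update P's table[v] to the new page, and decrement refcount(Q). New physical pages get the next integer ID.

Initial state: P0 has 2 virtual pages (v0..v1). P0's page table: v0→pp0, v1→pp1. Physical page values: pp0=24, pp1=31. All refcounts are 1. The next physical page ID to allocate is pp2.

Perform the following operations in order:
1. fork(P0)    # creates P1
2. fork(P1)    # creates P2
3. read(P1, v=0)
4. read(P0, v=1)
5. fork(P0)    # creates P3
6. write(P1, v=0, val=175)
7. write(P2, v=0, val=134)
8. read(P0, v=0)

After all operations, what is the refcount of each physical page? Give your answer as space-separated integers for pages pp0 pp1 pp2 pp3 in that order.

Op 1: fork(P0) -> P1. 2 ppages; refcounts: pp0:2 pp1:2
Op 2: fork(P1) -> P2. 2 ppages; refcounts: pp0:3 pp1:3
Op 3: read(P1, v0) -> 24. No state change.
Op 4: read(P0, v1) -> 31. No state change.
Op 5: fork(P0) -> P3. 2 ppages; refcounts: pp0:4 pp1:4
Op 6: write(P1, v0, 175). refcount(pp0)=4>1 -> COPY to pp2. 3 ppages; refcounts: pp0:3 pp1:4 pp2:1
Op 7: write(P2, v0, 134). refcount(pp0)=3>1 -> COPY to pp3. 4 ppages; refcounts: pp0:2 pp1:4 pp2:1 pp3:1
Op 8: read(P0, v0) -> 24. No state change.

Answer: 2 4 1 1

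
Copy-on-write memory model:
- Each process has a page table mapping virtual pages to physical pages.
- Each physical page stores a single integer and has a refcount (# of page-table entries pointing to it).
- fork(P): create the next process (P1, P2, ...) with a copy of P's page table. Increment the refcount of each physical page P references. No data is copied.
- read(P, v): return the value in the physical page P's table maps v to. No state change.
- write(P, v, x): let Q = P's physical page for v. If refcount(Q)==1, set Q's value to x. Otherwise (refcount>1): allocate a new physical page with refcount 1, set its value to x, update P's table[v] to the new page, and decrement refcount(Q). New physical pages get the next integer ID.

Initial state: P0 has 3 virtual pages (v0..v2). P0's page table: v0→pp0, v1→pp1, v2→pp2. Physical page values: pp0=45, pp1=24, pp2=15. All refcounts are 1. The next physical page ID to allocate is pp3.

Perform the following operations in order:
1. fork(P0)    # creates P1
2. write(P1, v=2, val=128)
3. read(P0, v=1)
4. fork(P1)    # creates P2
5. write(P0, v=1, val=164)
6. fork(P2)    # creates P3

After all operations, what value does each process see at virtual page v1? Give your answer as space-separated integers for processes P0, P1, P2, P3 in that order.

Op 1: fork(P0) -> P1. 3 ppages; refcounts: pp0:2 pp1:2 pp2:2
Op 2: write(P1, v2, 128). refcount(pp2)=2>1 -> COPY to pp3. 4 ppages; refcounts: pp0:2 pp1:2 pp2:1 pp3:1
Op 3: read(P0, v1) -> 24. No state change.
Op 4: fork(P1) -> P2. 4 ppages; refcounts: pp0:3 pp1:3 pp2:1 pp3:2
Op 5: write(P0, v1, 164). refcount(pp1)=3>1 -> COPY to pp4. 5 ppages; refcounts: pp0:3 pp1:2 pp2:1 pp3:2 pp4:1
Op 6: fork(P2) -> P3. 5 ppages; refcounts: pp0:4 pp1:3 pp2:1 pp3:3 pp4:1
P0: v1 -> pp4 = 164
P1: v1 -> pp1 = 24
P2: v1 -> pp1 = 24
P3: v1 -> pp1 = 24

Answer: 164 24 24 24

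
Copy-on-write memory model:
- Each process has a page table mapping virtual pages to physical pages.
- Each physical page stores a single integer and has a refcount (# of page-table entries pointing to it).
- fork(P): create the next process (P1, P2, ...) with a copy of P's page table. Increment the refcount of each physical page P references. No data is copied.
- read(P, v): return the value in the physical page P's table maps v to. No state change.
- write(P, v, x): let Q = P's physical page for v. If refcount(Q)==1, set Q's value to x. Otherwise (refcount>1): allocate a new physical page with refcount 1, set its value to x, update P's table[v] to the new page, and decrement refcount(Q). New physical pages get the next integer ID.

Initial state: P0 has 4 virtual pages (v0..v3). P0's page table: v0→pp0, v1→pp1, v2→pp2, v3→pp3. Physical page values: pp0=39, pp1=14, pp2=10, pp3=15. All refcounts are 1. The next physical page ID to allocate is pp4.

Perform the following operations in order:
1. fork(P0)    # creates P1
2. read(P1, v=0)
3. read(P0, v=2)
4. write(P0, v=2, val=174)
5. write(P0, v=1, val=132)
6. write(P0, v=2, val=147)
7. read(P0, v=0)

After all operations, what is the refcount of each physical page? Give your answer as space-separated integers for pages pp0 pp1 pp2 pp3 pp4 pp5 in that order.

Answer: 2 1 1 2 1 1

Derivation:
Op 1: fork(P0) -> P1. 4 ppages; refcounts: pp0:2 pp1:2 pp2:2 pp3:2
Op 2: read(P1, v0) -> 39. No state change.
Op 3: read(P0, v2) -> 10. No state change.
Op 4: write(P0, v2, 174). refcount(pp2)=2>1 -> COPY to pp4. 5 ppages; refcounts: pp0:2 pp1:2 pp2:1 pp3:2 pp4:1
Op 5: write(P0, v1, 132). refcount(pp1)=2>1 -> COPY to pp5. 6 ppages; refcounts: pp0:2 pp1:1 pp2:1 pp3:2 pp4:1 pp5:1
Op 6: write(P0, v2, 147). refcount(pp4)=1 -> write in place. 6 ppages; refcounts: pp0:2 pp1:1 pp2:1 pp3:2 pp4:1 pp5:1
Op 7: read(P0, v0) -> 39. No state change.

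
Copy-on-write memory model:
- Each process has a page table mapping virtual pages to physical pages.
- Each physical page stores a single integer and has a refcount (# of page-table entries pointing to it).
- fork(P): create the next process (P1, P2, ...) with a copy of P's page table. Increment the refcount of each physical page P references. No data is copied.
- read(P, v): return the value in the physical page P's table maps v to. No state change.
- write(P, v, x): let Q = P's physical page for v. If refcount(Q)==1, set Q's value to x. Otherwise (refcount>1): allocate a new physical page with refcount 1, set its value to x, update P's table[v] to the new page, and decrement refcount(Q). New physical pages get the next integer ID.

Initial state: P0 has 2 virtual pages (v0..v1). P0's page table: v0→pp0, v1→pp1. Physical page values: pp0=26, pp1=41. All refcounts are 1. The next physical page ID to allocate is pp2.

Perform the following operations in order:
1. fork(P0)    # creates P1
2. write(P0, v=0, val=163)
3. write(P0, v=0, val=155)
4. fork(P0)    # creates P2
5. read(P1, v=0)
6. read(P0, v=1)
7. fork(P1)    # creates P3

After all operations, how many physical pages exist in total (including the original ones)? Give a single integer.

Op 1: fork(P0) -> P1. 2 ppages; refcounts: pp0:2 pp1:2
Op 2: write(P0, v0, 163). refcount(pp0)=2>1 -> COPY to pp2. 3 ppages; refcounts: pp0:1 pp1:2 pp2:1
Op 3: write(P0, v0, 155). refcount(pp2)=1 -> write in place. 3 ppages; refcounts: pp0:1 pp1:2 pp2:1
Op 4: fork(P0) -> P2. 3 ppages; refcounts: pp0:1 pp1:3 pp2:2
Op 5: read(P1, v0) -> 26. No state change.
Op 6: read(P0, v1) -> 41. No state change.
Op 7: fork(P1) -> P3. 3 ppages; refcounts: pp0:2 pp1:4 pp2:2

Answer: 3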